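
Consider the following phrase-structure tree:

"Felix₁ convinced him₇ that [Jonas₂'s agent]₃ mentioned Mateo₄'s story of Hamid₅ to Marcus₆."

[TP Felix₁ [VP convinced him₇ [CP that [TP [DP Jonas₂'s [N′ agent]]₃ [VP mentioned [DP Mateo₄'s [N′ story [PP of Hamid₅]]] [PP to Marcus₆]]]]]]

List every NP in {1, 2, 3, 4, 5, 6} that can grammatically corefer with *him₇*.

none

*him* is a pronoun, so Principle B applies: it must be free in its binding domain.
Binding domain of *him₇*: the matrix TP, whose subject is Felix₁.
*Felix₁* c-commands the pronoun within its binding domain → coindexation would violate Principle B.
*Jonas₂*: the pronoun c-commands this R-expression → coindexation would violate Principle C on *Jonas₂*.
*[Jonas₂'s agent]₃*: the pronoun c-commands this R-expression → coindexation would violate Principle C on *[Jonas₂'s agent]₃*.
*Mateo₄*: the pronoun c-commands this R-expression → coindexation would violate Principle C on *Mateo₄*.
*Hamid₅*: the pronoun c-commands this R-expression → coindexation would violate Principle C on *Hamid₅*.
*Marcus₆*: the pronoun c-commands this R-expression → coindexation would violate Principle C on *Marcus₆*.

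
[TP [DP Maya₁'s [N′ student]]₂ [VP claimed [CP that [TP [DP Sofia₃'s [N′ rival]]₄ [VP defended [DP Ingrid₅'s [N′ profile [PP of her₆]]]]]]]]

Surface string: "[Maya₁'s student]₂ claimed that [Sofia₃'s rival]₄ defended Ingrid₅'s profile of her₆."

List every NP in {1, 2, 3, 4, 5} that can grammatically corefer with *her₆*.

{1, 2, 3, 4}

*her* is a pronoun, so Principle B applies: it must be free in its binding domain.
Binding domain of *her₆*: the possessed DP, whose subject is Ingrid₅.
*Maya₁* and the pronoun do not c-command one another → neither Principle B nor Principle C is at stake; coindexation permitted.
*[Maya₁'s student]₂* c-commands the pronoun but from outside its binding domain, and is not c-commanded by it → coindexation permitted.
*Sofia₃* and the pronoun do not c-command one another → neither Principle B nor Principle C is at stake; coindexation permitted.
*[Sofia₃'s rival]₄* c-commands the pronoun but from outside its binding domain, and is not c-commanded by it → coindexation permitted.
*Ingrid₅* c-commands the pronoun within its binding domain → coindexation would violate Principle B.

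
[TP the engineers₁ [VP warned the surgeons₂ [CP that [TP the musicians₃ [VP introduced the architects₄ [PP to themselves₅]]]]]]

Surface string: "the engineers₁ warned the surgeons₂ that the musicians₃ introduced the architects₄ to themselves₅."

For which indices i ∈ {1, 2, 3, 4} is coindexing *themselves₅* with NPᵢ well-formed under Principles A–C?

{3, 4}

*themselves* is an anaphor, so Principle A applies: it must be bound in its binding domain.
Binding domain of *themselves₅*: the embedded TP, whose subject is the musicians₃.
*the engineers₁* c-commands the anaphor but is outside its binding domain → cannot satisfy Principle A.
*the surgeons₂* c-commands the anaphor but is outside its binding domain → cannot satisfy Principle A.
*the musicians₃* c-commands the anaphor within its binding domain → licit binder.
*the architects₄* c-commands the anaphor within its binding domain → licit binder.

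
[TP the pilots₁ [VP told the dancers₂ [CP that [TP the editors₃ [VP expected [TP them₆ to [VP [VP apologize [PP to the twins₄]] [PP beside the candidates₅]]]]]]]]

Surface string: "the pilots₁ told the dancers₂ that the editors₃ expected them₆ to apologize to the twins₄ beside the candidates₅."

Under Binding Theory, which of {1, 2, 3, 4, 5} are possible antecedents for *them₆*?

{1, 2}

*them* is a pronoun, so Principle B applies: it must be free in its binding domain.
Binding domain of *them₆*: the embedded TP, whose subject is the editors₃.
*the pilots₁* c-commands the pronoun but from outside its binding domain, and is not c-commanded by it → coindexation permitted.
*the dancers₂* c-commands the pronoun but from outside its binding domain, and is not c-commanded by it → coindexation permitted.
*the editors₃* c-commands the pronoun within its binding domain → coindexation would violate Principle B.
*the twins₄*: the pronoun c-commands this R-expression → coindexation would violate Principle C on *the twins₄*.
*the candidates₅*: the pronoun c-commands this R-expression → coindexation would violate Principle C on *the candidates₅*.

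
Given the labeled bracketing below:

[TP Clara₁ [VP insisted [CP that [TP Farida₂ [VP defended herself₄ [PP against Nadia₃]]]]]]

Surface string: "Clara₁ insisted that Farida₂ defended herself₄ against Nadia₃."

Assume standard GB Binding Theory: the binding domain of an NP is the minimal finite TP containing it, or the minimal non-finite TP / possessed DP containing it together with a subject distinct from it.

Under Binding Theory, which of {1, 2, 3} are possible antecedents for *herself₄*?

{2}

*herself* is an anaphor, so Principle A applies: it must be bound in its binding domain.
Binding domain of *herself₄*: the embedded TP, whose subject is Farida₂.
*Clara₁* c-commands the anaphor but is outside its binding domain → cannot satisfy Principle A.
*Farida₂* c-commands the anaphor within its binding domain → licit binder.
*Nadia₃* does not c-command the anaphor → cannot bind it.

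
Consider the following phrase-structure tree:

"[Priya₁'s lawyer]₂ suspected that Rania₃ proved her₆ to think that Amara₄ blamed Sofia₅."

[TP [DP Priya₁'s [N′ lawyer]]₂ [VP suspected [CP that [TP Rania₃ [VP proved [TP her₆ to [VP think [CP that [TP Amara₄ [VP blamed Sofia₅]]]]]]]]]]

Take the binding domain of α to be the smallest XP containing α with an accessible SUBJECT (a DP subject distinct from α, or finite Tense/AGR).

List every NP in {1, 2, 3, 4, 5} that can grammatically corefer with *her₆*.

*her* is a pronoun, so Principle B applies: it must be free in its binding domain.
Binding domain of *her₆*: the embedded TP, whose subject is Rania₃.
*Priya₁* and the pronoun do not c-command one another → neither Principle B nor Principle C is at stake; coindexation permitted.
*[Priya₁'s lawyer]₂* c-commands the pronoun but from outside its binding domain, and is not c-commanded by it → coindexation permitted.
*Rania₃* c-commands the pronoun within its binding domain → coindexation would violate Principle B.
*Amara₄*: the pronoun c-commands this R-expression → coindexation would violate Principle C on *Amara₄*.
*Sofia₅*: the pronoun c-commands this R-expression → coindexation would violate Principle C on *Sofia₅*.

{1, 2}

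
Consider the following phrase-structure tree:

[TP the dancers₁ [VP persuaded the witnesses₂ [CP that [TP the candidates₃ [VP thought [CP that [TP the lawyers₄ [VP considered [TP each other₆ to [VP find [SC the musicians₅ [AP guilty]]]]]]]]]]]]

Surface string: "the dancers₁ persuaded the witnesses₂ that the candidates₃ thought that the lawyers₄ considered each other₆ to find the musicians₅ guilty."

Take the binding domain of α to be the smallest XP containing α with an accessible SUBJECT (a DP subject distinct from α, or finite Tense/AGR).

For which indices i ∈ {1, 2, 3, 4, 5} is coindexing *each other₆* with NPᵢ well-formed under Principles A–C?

*each other* is an anaphor, so Principle A applies: it must be bound in its binding domain.
Binding domain of *each other₆*: the embedded TP, whose subject is the lawyers₄.
*the dancers₁* c-commands the anaphor but is outside its binding domain → cannot satisfy Principle A.
*the witnesses₂* c-commands the anaphor but is outside its binding domain → cannot satisfy Principle A.
*the candidates₃* c-commands the anaphor but is outside its binding domain → cannot satisfy Principle A.
*the lawyers₄* c-commands the anaphor within its binding domain → licit binder.
*the musicians₅* does not c-command the anaphor → cannot bind it.

{4}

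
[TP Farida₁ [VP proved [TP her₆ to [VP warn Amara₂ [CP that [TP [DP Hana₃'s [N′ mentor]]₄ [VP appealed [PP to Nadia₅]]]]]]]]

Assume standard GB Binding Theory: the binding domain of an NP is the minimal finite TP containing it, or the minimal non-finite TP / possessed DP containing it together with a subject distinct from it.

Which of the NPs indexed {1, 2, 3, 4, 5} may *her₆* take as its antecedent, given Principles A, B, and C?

none

*her* is a pronoun, so Principle B applies: it must be free in its binding domain.
Binding domain of *her₆*: the matrix TP, whose subject is Farida₁.
*Farida₁* c-commands the pronoun within its binding domain → coindexation would violate Principle B.
*Amara₂*: the pronoun c-commands this R-expression → coindexation would violate Principle C on *Amara₂*.
*Hana₃*: the pronoun c-commands this R-expression → coindexation would violate Principle C on *Hana₃*.
*[Hana₃'s mentor]₄*: the pronoun c-commands this R-expression → coindexation would violate Principle C on *[Hana₃'s mentor]₄*.
*Nadia₅*: the pronoun c-commands this R-expression → coindexation would violate Principle C on *Nadia₅*.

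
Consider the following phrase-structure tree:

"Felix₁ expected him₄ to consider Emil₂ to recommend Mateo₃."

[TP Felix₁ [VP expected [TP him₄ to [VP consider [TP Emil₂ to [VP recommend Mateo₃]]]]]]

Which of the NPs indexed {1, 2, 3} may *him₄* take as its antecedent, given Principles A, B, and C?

none

*him* is a pronoun, so Principle B applies: it must be free in its binding domain.
Binding domain of *him₄*: the matrix TP, whose subject is Felix₁.
*Felix₁* c-commands the pronoun within its binding domain → coindexation would violate Principle B.
*Emil₂*: the pronoun c-commands this R-expression → coindexation would violate Principle C on *Emil₂*.
*Mateo₃*: the pronoun c-commands this R-expression → coindexation would violate Principle C on *Mateo₃*.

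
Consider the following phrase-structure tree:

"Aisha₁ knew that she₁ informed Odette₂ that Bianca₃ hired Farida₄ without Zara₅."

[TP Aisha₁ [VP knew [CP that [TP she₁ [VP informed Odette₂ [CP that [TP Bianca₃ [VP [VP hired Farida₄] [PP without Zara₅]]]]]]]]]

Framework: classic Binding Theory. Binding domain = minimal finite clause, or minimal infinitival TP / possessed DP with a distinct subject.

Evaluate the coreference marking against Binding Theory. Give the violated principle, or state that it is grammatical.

grammatical

The two coindexed NPs are *Aisha₁* and *she₁*.
*she₁* is a pronoun; nothing c-commands it within its binding domain (the embedded TP.), so Principle B holds trivially.
*Aisha₁* is an R-expression; *she₁* does not c-command it, and no other NP shares its index, so Principle C is satisfied.
All principles are respected.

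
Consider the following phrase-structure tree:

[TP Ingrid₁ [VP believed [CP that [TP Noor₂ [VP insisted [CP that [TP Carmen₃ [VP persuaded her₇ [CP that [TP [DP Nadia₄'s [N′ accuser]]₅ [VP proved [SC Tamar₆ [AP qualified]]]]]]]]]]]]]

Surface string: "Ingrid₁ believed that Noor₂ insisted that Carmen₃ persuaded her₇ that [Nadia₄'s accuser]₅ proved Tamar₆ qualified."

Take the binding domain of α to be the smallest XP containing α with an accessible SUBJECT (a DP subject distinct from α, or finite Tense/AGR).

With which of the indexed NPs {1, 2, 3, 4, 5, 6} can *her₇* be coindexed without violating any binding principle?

*her* is a pronoun, so Principle B applies: it must be free in its binding domain.
Binding domain of *her₇*: the embedded TP, whose subject is Carmen₃.
*Ingrid₁* c-commands the pronoun but from outside its binding domain, and is not c-commanded by it → coindexation permitted.
*Noor₂* c-commands the pronoun but from outside its binding domain, and is not c-commanded by it → coindexation permitted.
*Carmen₃* c-commands the pronoun within its binding domain → coindexation would violate Principle B.
*Nadia₄*: the pronoun c-commands this R-expression → coindexation would violate Principle C on *Nadia₄*.
*[Nadia₄'s accuser]₅*: the pronoun c-commands this R-expression → coindexation would violate Principle C on *[Nadia₄'s accuser]₅*.
*Tamar₆*: the pronoun c-commands this R-expression → coindexation would violate Principle C on *Tamar₆*.

{1, 2}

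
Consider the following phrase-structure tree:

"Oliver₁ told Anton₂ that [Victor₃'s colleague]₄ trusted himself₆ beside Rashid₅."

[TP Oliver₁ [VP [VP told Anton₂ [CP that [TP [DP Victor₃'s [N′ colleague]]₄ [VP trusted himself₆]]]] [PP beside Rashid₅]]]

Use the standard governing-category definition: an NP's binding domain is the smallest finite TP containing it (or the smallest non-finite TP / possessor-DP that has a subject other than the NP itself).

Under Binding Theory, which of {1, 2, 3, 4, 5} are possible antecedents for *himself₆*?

*himself* is an anaphor, so Principle A applies: it must be bound in its binding domain.
Binding domain of *himself₆*: the embedded TP, whose subject is [Victor₃'s colleague]₄.
*Oliver₁* c-commands the anaphor but is outside its binding domain → cannot satisfy Principle A.
*Anton₂* c-commands the anaphor but is outside its binding domain → cannot satisfy Principle A.
*Victor₃* does not c-command the anaphor → cannot bind it.
*[Victor₃'s colleague]₄* c-commands the anaphor within its binding domain → licit binder.
*Rashid₅* does not c-command the anaphor → cannot bind it.

{4}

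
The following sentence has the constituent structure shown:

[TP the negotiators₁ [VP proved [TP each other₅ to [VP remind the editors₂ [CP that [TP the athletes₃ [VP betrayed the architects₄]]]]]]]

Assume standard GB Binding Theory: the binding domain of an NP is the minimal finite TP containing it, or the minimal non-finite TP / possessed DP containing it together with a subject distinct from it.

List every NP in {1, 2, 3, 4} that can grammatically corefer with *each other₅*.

*each other* is an anaphor, so Principle A applies: it must be bound in its binding domain.
Binding domain of *each other₅*: the matrix TP, whose subject is the negotiators₁.
*the negotiators₁* c-commands the anaphor within its binding domain → licit binder.
*the editors₂* does not c-command the anaphor → cannot bind it.
*the athletes₃* does not c-command the anaphor → cannot bind it.
*the architects₄* does not c-command the anaphor → cannot bind it.

{1}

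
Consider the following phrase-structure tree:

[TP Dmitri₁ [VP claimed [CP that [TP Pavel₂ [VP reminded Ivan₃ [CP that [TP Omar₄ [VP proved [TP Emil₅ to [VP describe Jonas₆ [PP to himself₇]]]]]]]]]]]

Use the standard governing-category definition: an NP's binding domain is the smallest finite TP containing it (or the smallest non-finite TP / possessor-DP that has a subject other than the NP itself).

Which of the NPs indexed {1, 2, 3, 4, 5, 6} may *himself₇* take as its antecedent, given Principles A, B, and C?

*himself* is an anaphor, so Principle A applies: it must be bound in its binding domain.
Binding domain of *himself₇*: the embedded TP, whose subject is Emil₅.
*Dmitri₁* c-commands the anaphor but is outside its binding domain → cannot satisfy Principle A.
*Pavel₂* c-commands the anaphor but is outside its binding domain → cannot satisfy Principle A.
*Ivan₃* c-commands the anaphor but is outside its binding domain → cannot satisfy Principle A.
*Omar₄* c-commands the anaphor but is outside its binding domain → cannot satisfy Principle A.
*Emil₅* c-commands the anaphor within its binding domain → licit binder.
*Jonas₆* c-commands the anaphor within its binding domain → licit binder.

{5, 6}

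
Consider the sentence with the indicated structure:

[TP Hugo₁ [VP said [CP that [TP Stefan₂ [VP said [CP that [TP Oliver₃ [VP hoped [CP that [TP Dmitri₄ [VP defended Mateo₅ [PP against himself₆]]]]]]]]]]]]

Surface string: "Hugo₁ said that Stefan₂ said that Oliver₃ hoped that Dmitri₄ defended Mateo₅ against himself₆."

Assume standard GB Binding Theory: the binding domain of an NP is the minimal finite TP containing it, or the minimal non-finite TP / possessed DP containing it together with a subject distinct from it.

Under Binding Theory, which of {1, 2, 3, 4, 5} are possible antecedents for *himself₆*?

{4, 5}

*himself* is an anaphor, so Principle A applies: it must be bound in its binding domain.
Binding domain of *himself₆*: the embedded TP, whose subject is Dmitri₄.
*Hugo₁* c-commands the anaphor but is outside its binding domain → cannot satisfy Principle A.
*Stefan₂* c-commands the anaphor but is outside its binding domain → cannot satisfy Principle A.
*Oliver₃* c-commands the anaphor but is outside its binding domain → cannot satisfy Principle A.
*Dmitri₄* c-commands the anaphor within its binding domain → licit binder.
*Mateo₅* c-commands the anaphor within its binding domain → licit binder.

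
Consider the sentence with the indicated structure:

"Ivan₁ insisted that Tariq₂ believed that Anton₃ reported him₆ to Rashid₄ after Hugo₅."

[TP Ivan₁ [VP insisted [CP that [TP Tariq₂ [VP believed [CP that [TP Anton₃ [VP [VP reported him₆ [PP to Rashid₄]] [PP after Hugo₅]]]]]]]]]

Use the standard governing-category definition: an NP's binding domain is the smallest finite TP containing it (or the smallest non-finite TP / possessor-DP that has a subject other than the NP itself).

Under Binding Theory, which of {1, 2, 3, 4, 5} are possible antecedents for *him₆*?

{1, 2, 5}

*him* is a pronoun, so Principle B applies: it must be free in its binding domain.
Binding domain of *him₆*: the embedded TP, whose subject is Anton₃.
*Ivan₁* c-commands the pronoun but from outside its binding domain, and is not c-commanded by it → coindexation permitted.
*Tariq₂* c-commands the pronoun but from outside its binding domain, and is not c-commanded by it → coindexation permitted.
*Anton₃* c-commands the pronoun within its binding domain → coindexation would violate Principle B.
*Rashid₄*: the pronoun c-commands this R-expression → coindexation would violate Principle C on *Rashid₄*.
*Hugo₅* and the pronoun do not c-command one another → neither Principle B nor Principle C is at stake; coindexation permitted.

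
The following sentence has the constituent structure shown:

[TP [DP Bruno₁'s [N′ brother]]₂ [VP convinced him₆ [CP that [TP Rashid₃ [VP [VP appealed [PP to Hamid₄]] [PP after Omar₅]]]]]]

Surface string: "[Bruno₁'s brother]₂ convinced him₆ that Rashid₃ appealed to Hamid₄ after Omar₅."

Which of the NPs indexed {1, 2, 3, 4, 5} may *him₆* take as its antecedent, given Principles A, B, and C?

*him* is a pronoun, so Principle B applies: it must be free in its binding domain.
Binding domain of *him₆*: the matrix TP, whose subject is [Bruno₁'s brother]₂.
*Bruno₁* and the pronoun do not c-command one another → neither Principle B nor Principle C is at stake; coindexation permitted.
*[Bruno₁'s brother]₂* c-commands the pronoun within its binding domain → coindexation would violate Principle B.
*Rashid₃*: the pronoun c-commands this R-expression → coindexation would violate Principle C on *Rashid₃*.
*Hamid₄*: the pronoun c-commands this R-expression → coindexation would violate Principle C on *Hamid₄*.
*Omar₅*: the pronoun c-commands this R-expression → coindexation would violate Principle C on *Omar₅*.

{1}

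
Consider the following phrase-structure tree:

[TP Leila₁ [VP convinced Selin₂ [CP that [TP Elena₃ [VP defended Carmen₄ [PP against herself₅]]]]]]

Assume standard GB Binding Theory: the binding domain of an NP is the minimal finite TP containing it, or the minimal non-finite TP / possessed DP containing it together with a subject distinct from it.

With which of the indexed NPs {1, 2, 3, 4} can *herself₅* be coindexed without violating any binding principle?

{3, 4}

*herself* is an anaphor, so Principle A applies: it must be bound in its binding domain.
Binding domain of *herself₅*: the embedded TP, whose subject is Elena₃.
*Leila₁* c-commands the anaphor but is outside its binding domain → cannot satisfy Principle A.
*Selin₂* c-commands the anaphor but is outside its binding domain → cannot satisfy Principle A.
*Elena₃* c-commands the anaphor within its binding domain → licit binder.
*Carmen₄* c-commands the anaphor within its binding domain → licit binder.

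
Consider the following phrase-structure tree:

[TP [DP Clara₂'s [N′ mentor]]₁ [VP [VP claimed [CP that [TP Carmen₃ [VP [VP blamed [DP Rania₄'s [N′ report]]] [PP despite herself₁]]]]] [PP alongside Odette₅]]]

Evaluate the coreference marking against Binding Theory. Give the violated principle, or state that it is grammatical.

The two coindexed NPs are *[Clara₂'s mentor]₁* and *herself₁*.
*herself₁* is an anaphor. Principle A requires it to be bound within its binding domain — the embedded TP, whose subject is Carmen₃.
Within that domain it is c-commanded by *Carmen₃*, which does not share its index.
*[Clara₂'s mentor]₁* does c-command the anaphor, but from outside its binding domain.
The anaphor is unbound in its domain → Principle A violation.

Principle A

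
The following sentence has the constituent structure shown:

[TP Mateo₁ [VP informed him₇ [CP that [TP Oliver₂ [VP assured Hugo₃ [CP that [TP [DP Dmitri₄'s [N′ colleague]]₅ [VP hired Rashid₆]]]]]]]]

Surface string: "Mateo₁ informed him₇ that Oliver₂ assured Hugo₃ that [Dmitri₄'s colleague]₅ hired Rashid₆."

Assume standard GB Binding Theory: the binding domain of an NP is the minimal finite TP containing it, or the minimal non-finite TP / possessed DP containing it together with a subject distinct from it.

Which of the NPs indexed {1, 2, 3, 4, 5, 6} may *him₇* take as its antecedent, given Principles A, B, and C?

*him* is a pronoun, so Principle B applies: it must be free in its binding domain.
Binding domain of *him₇*: the matrix TP, whose subject is Mateo₁.
*Mateo₁* c-commands the pronoun within its binding domain → coindexation would violate Principle B.
*Oliver₂*: the pronoun c-commands this R-expression → coindexation would violate Principle C on *Oliver₂*.
*Hugo₃*: the pronoun c-commands this R-expression → coindexation would violate Principle C on *Hugo₃*.
*Dmitri₄*: the pronoun c-commands this R-expression → coindexation would violate Principle C on *Dmitri₄*.
*[Dmitri₄'s colleague]₅*: the pronoun c-commands this R-expression → coindexation would violate Principle C on *[Dmitri₄'s colleague]₅*.
*Rashid₆*: the pronoun c-commands this R-expression → coindexation would violate Principle C on *Rashid₆*.

none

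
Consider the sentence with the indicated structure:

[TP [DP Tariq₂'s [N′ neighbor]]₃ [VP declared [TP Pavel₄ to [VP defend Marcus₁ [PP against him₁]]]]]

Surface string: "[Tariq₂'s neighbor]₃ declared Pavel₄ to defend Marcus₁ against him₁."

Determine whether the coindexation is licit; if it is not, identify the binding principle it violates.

The two coindexed NPs are *Marcus₁* and *him₁*.
*him₁* is a pronoun. Its binding domain is the embedded TP, whose subject is Pavel₄.
*Marcus₁* c-commands it within that domain and carries the same index.
The pronoun is locally bound → Principle B violation.

Principle B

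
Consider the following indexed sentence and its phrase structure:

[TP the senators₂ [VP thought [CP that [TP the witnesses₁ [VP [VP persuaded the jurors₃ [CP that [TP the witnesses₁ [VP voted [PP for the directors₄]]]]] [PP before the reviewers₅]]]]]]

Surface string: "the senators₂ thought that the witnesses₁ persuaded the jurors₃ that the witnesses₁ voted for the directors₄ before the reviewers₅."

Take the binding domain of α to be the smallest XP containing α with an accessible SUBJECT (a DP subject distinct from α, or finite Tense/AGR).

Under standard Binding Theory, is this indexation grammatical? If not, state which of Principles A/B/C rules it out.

The two coindexed NPs are *the witnesses₁* (the higher occurrence) and *the witnesses₁* (the lower occurrence).
*the witnesses₁* (the lower occurrence) is an R-expression. Principle C requires it to be free everywhere.
*the witnesses₁* (the higher occurrence) c-commands it and carries the same index.
The R-expression is bound → Principle C violation.

Principle C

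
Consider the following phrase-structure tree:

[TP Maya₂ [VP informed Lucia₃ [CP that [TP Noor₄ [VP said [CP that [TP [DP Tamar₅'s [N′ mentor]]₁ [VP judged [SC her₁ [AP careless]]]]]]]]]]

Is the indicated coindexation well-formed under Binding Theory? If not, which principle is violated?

The two coindexed NPs are *[Tamar₅'s mentor]₁* and *her₁*.
*her₁* is a pronoun. Its binding domain is the embedded TP, whose subject is [Tamar₅'s mentor]₁.
*[Tamar₅'s mentor]₁* c-commands it within that domain and carries the same index.
The pronoun is locally bound → Principle B violation.

Principle B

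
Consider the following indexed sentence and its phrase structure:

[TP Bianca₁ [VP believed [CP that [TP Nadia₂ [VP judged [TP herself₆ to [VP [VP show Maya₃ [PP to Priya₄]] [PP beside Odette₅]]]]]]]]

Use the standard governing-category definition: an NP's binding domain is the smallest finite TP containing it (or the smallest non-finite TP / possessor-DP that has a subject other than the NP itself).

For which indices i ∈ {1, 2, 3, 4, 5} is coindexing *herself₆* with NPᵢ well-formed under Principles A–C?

*herself* is an anaphor, so Principle A applies: it must be bound in its binding domain.
Binding domain of *herself₆*: the embedded TP, whose subject is Nadia₂.
*Bianca₁* c-commands the anaphor but is outside its binding domain → cannot satisfy Principle A.
*Nadia₂* c-commands the anaphor within its binding domain → licit binder.
*Maya₃* does not c-command the anaphor → cannot bind it.
*Priya₄* does not c-command the anaphor → cannot bind it.
*Odette₅* does not c-command the anaphor → cannot bind it.

{2}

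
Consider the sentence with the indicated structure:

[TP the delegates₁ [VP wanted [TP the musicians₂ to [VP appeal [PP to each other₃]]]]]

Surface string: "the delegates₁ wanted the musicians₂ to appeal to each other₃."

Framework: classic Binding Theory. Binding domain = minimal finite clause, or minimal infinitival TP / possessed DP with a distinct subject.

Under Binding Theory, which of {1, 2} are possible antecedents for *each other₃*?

*each other* is an anaphor, so Principle A applies: it must be bound in its binding domain.
Binding domain of *each other₃*: the embedded TP, whose subject is the musicians₂.
*the delegates₁* c-commands the anaphor but is outside its binding domain → cannot satisfy Principle A.
*the musicians₂* c-commands the anaphor within its binding domain → licit binder.

{2}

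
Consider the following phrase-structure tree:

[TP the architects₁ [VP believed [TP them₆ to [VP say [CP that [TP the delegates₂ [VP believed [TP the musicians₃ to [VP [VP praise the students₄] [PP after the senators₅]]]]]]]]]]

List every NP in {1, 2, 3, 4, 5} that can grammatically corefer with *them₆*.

*them* is a pronoun, so Principle B applies: it must be free in its binding domain.
Binding domain of *them₆*: the matrix TP, whose subject is the architects₁.
*the architects₁* c-commands the pronoun within its binding domain → coindexation would violate Principle B.
*the delegates₂*: the pronoun c-commands this R-expression → coindexation would violate Principle C on *the delegates₂*.
*the musicians₃*: the pronoun c-commands this R-expression → coindexation would violate Principle C on *the musicians₃*.
*the students₄*: the pronoun c-commands this R-expression → coindexation would violate Principle C on *the students₄*.
*the senators₅*: the pronoun c-commands this R-expression → coindexation would violate Principle C on *the senators₅*.

none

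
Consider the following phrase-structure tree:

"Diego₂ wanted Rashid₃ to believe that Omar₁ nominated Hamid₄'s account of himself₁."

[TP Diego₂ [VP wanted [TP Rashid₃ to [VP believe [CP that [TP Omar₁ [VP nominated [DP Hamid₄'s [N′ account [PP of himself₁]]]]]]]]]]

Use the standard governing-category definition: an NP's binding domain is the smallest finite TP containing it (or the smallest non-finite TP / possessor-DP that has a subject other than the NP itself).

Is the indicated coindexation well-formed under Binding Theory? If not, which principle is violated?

Principle A

The two coindexed NPs are *Omar₁* and *himself₁*.
*himself₁* is an anaphor. Principle A requires it to be bound within its binding domain — the possessed DP, whose subject is Hamid₄.
Within that domain it is c-commanded by *Hamid₄*, which does not share its index.
*Omar₁* does c-command the anaphor, but from outside its binding domain.
The anaphor is unbound in its domain → Principle A violation.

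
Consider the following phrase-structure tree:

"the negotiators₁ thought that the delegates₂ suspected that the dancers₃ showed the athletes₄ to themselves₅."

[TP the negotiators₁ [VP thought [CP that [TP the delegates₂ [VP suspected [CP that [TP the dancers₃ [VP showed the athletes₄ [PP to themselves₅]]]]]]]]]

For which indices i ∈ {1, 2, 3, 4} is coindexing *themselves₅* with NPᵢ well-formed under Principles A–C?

*themselves* is an anaphor, so Principle A applies: it must be bound in its binding domain.
Binding domain of *themselves₅*: the embedded TP, whose subject is the dancers₃.
*the negotiators₁* c-commands the anaphor but is outside its binding domain → cannot satisfy Principle A.
*the delegates₂* c-commands the anaphor but is outside its binding domain → cannot satisfy Principle A.
*the dancers₃* c-commands the anaphor within its binding domain → licit binder.
*the athletes₄* c-commands the anaphor within its binding domain → licit binder.

{3, 4}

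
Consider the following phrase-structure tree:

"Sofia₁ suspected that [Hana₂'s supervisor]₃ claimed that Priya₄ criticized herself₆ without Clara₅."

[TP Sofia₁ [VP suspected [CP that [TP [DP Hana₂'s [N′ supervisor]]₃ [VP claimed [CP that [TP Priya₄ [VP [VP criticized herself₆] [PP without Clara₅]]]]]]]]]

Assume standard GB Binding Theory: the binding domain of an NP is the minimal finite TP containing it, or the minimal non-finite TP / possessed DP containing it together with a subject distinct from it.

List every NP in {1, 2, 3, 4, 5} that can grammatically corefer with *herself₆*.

*herself* is an anaphor, so Principle A applies: it must be bound in its binding domain.
Binding domain of *herself₆*: the embedded TP, whose subject is Priya₄.
*Sofia₁* c-commands the anaphor but is outside its binding domain → cannot satisfy Principle A.
*Hana₂* does not c-command the anaphor → cannot bind it.
*[Hana₂'s supervisor]₃* c-commands the anaphor but is outside its binding domain → cannot satisfy Principle A.
*Priya₄* c-commands the anaphor within its binding domain → licit binder.
*Clara₅* does not c-command the anaphor → cannot bind it.

{4}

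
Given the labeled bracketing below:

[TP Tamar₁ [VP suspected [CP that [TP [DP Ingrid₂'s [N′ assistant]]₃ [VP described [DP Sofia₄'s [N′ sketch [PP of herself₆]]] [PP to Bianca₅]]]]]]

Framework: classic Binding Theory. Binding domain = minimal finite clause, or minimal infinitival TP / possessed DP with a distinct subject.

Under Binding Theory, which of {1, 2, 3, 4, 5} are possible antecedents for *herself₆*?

{4}

*herself* is an anaphor, so Principle A applies: it must be bound in its binding domain.
Binding domain of *herself₆*: the possessed DP, whose subject is Sofia₄.
*Tamar₁* c-commands the anaphor but is outside its binding domain → cannot satisfy Principle A.
*Ingrid₂* does not c-command the anaphor → cannot bind it.
*[Ingrid₂'s assistant]₃* c-commands the anaphor but is outside its binding domain → cannot satisfy Principle A.
*Sofia₄* c-commands the anaphor within its binding domain → licit binder.
*Bianca₅* does not c-command the anaphor → cannot bind it.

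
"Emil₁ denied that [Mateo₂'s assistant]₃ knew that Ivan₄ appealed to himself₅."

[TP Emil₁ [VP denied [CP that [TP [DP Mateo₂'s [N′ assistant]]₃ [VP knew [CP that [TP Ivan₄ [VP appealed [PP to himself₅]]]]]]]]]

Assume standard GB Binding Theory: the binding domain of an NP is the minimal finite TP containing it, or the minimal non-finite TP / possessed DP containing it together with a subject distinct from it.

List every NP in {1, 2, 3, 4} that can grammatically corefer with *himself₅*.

{4}

*himself* is an anaphor, so Principle A applies: it must be bound in its binding domain.
Binding domain of *himself₅*: the embedded TP, whose subject is Ivan₄.
*Emil₁* c-commands the anaphor but is outside its binding domain → cannot satisfy Principle A.
*Mateo₂* does not c-command the anaphor → cannot bind it.
*[Mateo₂'s assistant]₃* c-commands the anaphor but is outside its binding domain → cannot satisfy Principle A.
*Ivan₄* c-commands the anaphor within its binding domain → licit binder.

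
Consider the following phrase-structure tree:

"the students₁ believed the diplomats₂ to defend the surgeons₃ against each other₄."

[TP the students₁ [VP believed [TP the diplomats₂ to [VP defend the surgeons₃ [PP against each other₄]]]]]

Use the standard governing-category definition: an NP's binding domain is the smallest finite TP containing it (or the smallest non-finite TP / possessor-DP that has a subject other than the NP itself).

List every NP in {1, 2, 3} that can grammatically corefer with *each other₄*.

*each other* is an anaphor, so Principle A applies: it must be bound in its binding domain.
Binding domain of *each other₄*: the embedded TP, whose subject is the diplomats₂.
*the students₁* c-commands the anaphor but is outside its binding domain → cannot satisfy Principle A.
*the diplomats₂* c-commands the anaphor within its binding domain → licit binder.
*the surgeons₃* c-commands the anaphor within its binding domain → licit binder.

{2, 3}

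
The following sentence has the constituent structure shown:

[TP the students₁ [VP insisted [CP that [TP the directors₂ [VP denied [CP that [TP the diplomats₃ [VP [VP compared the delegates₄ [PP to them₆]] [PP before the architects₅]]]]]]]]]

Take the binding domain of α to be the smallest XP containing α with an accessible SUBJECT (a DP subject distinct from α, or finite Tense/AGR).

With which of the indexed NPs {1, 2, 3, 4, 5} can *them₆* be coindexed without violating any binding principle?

{1, 2, 5}

*them* is a pronoun, so Principle B applies: it must be free in its binding domain.
Binding domain of *them₆*: the embedded TP, whose subject is the diplomats₃.
*the students₁* c-commands the pronoun but from outside its binding domain, and is not c-commanded by it → coindexation permitted.
*the directors₂* c-commands the pronoun but from outside its binding domain, and is not c-commanded by it → coindexation permitted.
*the diplomats₃* c-commands the pronoun within its binding domain → coindexation would violate Principle B.
*the delegates₄* c-commands the pronoun within its binding domain → coindexation would violate Principle B.
*the architects₅* and the pronoun do not c-command one another → neither Principle B nor Principle C is at stake; coindexation permitted.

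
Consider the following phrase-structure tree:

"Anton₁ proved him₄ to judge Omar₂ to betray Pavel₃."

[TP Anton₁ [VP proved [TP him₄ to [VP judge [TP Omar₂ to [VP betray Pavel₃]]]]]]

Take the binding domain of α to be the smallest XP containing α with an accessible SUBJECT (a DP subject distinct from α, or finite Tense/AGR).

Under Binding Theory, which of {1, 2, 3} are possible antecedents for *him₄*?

*him* is a pronoun, so Principle B applies: it must be free in its binding domain.
Binding domain of *him₄*: the matrix TP, whose subject is Anton₁.
*Anton₁* c-commands the pronoun within its binding domain → coindexation would violate Principle B.
*Omar₂*: the pronoun c-commands this R-expression → coindexation would violate Principle C on *Omar₂*.
*Pavel₃*: the pronoun c-commands this R-expression → coindexation would violate Principle C on *Pavel₃*.

none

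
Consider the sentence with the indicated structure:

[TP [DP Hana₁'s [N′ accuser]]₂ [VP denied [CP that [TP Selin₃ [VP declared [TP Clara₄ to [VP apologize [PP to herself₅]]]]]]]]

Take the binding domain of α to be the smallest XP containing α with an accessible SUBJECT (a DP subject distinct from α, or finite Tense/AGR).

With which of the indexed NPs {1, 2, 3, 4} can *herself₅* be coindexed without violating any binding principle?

*herself* is an anaphor, so Principle A applies: it must be bound in its binding domain.
Binding domain of *herself₅*: the embedded TP, whose subject is Clara₄.
*Hana₁* does not c-command the anaphor → cannot bind it.
*[Hana₁'s accuser]₂* c-commands the anaphor but is outside its binding domain → cannot satisfy Principle A.
*Selin₃* c-commands the anaphor but is outside its binding domain → cannot satisfy Principle A.
*Clara₄* c-commands the anaphor within its binding domain → licit binder.

{4}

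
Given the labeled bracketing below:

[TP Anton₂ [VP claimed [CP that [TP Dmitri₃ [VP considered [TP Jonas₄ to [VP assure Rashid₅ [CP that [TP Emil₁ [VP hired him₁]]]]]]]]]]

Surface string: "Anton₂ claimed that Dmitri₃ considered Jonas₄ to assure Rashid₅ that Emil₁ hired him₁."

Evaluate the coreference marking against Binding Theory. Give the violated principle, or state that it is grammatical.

The two coindexed NPs are *Emil₁* and *him₁*.
*him₁* is a pronoun. Its binding domain is the embedded TP, whose subject is Emil₁.
*Emil₁* c-commands it within that domain and carries the same index.
The pronoun is locally bound → Principle B violation.

Principle B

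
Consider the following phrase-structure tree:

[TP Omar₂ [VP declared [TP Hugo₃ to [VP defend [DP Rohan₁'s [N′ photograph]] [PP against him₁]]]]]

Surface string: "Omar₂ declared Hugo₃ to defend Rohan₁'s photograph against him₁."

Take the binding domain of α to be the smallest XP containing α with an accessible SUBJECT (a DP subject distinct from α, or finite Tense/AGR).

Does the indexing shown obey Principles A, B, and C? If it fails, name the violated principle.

The two coindexed NPs are *Rohan₁* and *him₁*.
*him₁* is a pronoun; its binding domain is the embedded TP, whose subject is Hugo₃. Within that domain it is c-commanded only by *Hugo₃*, which carries a different index — the pronoun is free locally, so Principle B holds.
*Rohan₁* is an R-expression; *him₁* does not c-command it, and no other NP shares its index, so Principle C is satisfied.
All principles are respected.

grammatical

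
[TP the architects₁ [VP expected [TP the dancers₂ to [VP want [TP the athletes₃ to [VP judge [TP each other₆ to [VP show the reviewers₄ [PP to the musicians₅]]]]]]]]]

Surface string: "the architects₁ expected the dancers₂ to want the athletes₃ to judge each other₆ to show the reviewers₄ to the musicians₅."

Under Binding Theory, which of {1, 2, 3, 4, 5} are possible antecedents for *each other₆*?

{3}

*each other* is an anaphor, so Principle A applies: it must be bound in its binding domain.
Binding domain of *each other₆*: the embedded TP, whose subject is the athletes₃.
*the architects₁* c-commands the anaphor but is outside its binding domain → cannot satisfy Principle A.
*the dancers₂* c-commands the anaphor but is outside its binding domain → cannot satisfy Principle A.
*the athletes₃* c-commands the anaphor within its binding domain → licit binder.
*the reviewers₄* does not c-command the anaphor → cannot bind it.
*the musicians₅* does not c-command the anaphor → cannot bind it.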